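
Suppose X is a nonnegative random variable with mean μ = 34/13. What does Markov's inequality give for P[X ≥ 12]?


μ = E[X] = 34/13, a = 12.
Markov: P[X ≥ 12] ≤ μ/a = (34/13)/12 = 17/78.
Numerically: ≈ 0.217949.
(Since a = 12 > μ = 2.615385, the bound 17/78 is < 1 and informative.)

P[X ≥ 12] ≤ 17/78 ≈ 0.217949.


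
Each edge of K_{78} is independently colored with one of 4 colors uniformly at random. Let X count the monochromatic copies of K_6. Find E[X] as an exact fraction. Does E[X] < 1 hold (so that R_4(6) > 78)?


E[X] = C(78, 6) · 4^{1 − 15} = 256851595 · 4^{−14} = 256851595/268435456.
As a reduced fraction: E[X] = 256851595/268435456 ≈ 0.957.
Is E[X] < 1? YES.
Since E[X] < 1, there exists a 4-coloring of K_{78} with no monochromatic K_6; hence R_4(6) > 78.

E[X] = 256851595/268435456 ≈ 0.957; E[X] < 1, so R_4(6) > 78.


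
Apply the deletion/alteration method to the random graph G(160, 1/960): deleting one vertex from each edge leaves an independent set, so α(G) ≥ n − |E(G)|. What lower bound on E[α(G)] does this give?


E[|E(G)|] = C(160, 2)·p = 12720 · (1/960) = 53/4.
E[α(G)] ≥ n − E[|E(G)|] = 160 − 53/4 = 587/4.
Numerically: ≈ 146.75000.
(This is only a lower bound; the true E[α(G)] may be larger.)

E[α(G)] ≥ 587/4 ≈ 146.75000.


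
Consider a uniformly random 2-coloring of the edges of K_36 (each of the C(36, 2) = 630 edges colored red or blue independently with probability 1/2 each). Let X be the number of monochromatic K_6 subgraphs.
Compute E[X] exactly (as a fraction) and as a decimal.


Let X = Σ_S X_S over the C(36, 6) = 1947792 subsets S of size 6, where X_S = 1 if the K_6 on S is monochromatic.
For a fixed S, the K_6 on S has C(6, 2) = 15 edges. P[all 15 edges red] = (1/2)^15, and likewise for blue, so P[monochromatic] = 2·(1/2)^15 = 2^{1 − 15} = 1/16384.
Summing: E[X] = C(36, 6) · 2^{1 − 15} = 1947792 · 1/16384 = 121737/1024.
Numerically: E[X] ≈ 118.884.

E[X] = C(36,6)·2^(1−C(6,2)) = 121737/1024 ≈ 118.884.


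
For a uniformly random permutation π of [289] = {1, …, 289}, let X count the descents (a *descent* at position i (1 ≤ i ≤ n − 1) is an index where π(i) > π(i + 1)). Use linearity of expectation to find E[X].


Write X = Σ X_I over i = 1, …, 288, with X_I the indicator of one descent.
There are 288 indicators.
For each fixed i, the pair (π(i), π(i+1)) is a uniformly random ordered pair of distinct values from {1, …, 289}; by symmetry P[π(i) > π(i+1)] = 1/2.
By linearity: E[X] = 288 · (1/2) = (289 − 1) · (1/2) = 144 ≈ 144.0000.

E[X] = 144 = 144.0000.


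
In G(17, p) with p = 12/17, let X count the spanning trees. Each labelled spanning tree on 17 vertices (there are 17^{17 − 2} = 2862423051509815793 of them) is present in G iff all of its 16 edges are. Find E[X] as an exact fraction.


K_17 has 17^{17 − 2} = 2862423051509815793 labelled spanning trees.
For each such spanning tree H, let X_H = 1 if all 16 edges of H are present in G. Then P[X_H = 1] = p^{16} = (12/17)^{16} = 184884258895036416/48661191875666868481.
By linearity of expectation: E[X] = Σ_H E[X_H] = 2862423051509815793 · p^{16} = 2862423051509815793 · 184884258895036416/48661191875666868481 = 184884258895036416/17.
Numerically: E[X] ≈ 1.08755e+16.

E[X] = 2862423051509815793 · (12/17)^{16} = 184884258895036416/17 ≈ 1.08755e+16.


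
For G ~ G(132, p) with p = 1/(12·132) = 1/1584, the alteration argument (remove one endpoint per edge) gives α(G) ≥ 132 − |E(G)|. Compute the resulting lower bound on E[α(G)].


E[|E(G)|] = C(132, 2)·p = 8646 · (1/1584) = 131/24.
E[α(G)] ≥ n − E[|E(G)|] = 132 − 131/24 = 3037/24.
Numerically: ≈ 126.54167.
(This is only a lower bound; the true E[α(G)] may be larger.)

E[α(G)] ≥ 3037/24 ≈ 126.54167.


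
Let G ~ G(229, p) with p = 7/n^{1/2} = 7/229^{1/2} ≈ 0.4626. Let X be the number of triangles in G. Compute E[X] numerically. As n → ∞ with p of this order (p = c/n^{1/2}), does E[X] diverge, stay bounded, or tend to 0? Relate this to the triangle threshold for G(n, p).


Number of potential triangles: C(229, 3) = 1975354.
Each occurs with probability p³ ≈ (0.4626)³ ≈ 9.897851e-02.
By linearity: E[X] = C(229, 3)·p³ ≈ 1975354 · 9.897851e-02 ≈ 195517.5888.
Since α = 1/2 < 1, p = c/n^{1/2} ≫ 1/n is above the triangle threshold p ~ 1/n. Asymptotically E[X] ~ (c³/6)·n^{3(1−α)} = (7³/6)·n^{1.5} → ∞; triangles are abundant w.h.p.

E[X] ≈ 195517.5888; in regime p = Θ(1/n^{1/2}) E[X] diverges (above the triangle threshold p ~ 1/n).


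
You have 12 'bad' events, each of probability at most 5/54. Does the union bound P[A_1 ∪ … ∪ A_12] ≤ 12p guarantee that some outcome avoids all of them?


Union bound: P[∪_{i=1}^{12} A_i] ≤ Σ_i P[A_i] ≤ 12·p = 12·(5/54) = 10/9.
Numerically: 10/9 ≈ 1.1111.
Is 10/9 < 1? NO.
Since the bound 10/9 is ≥ 1, the union bound is uninformative here; it does NOT by itself certify existence.

12·p = 10/9 ≈ 1.1111; existence NOT certified by the union bound.


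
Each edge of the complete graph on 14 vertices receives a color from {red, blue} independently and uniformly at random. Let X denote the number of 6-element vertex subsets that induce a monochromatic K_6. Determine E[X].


Let X = Σ_S X_S over the C(14, 6) = 3003 subsets S of size 6, where X_S = 1 if the K_6 on S is monochromatic.
For a fixed S, the K_6 on S has C(6, 2) = 15 edges. P[all 15 edges red] = (1/2)^15, and likewise for blue, so P[monochromatic] = 2·(1/2)^15 = 2^{1 − 15} = 1/16384.
Summing: E[X] = C(14, 6) · 2^{1 − 15} = 3003 · 1/16384 = 3003/16384.
Numerically: E[X] ≈ 0.18329.

E[X] = C(14,6)·2^(1−C(6,2)) = 3003/16384 ≈ 0.18329.


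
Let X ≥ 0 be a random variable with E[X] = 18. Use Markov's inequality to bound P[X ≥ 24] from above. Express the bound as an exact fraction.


μ = E[X] = 18, a = 24.
Markov: P[X ≥ 24] ≤ μ/a = (18)/24 = 3/4.
Numerically: ≈ 0.750.
(Since a = 24 > μ = 18.000, the bound 3/4 is < 1 and informative.)

P[X ≥ 24] ≤ 3/4 ≈ 0.750.


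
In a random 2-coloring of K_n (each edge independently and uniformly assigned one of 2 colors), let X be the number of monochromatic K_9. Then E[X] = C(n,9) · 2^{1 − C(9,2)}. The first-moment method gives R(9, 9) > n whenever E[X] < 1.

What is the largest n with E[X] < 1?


We need C(n, 9) · 2^{1 − 36} < 1, i.e. C(n, 9) < 2^{36 − 1} = 34359738368.
Check values of n near the boundary:
  n = 63: C(63, 9) = 23667689815; 23667689815 < 34359738368? YES
  n = 64: C(64, 9) = 27540584512; 27540584512 < 34359738368? YES
  n = 65: C(65, 9) = 31966749880; 31966749880 < 34359738368? YES
  n = 66: C(66, 9) = 37014131440; 37014131440 < 34359738368? NO
  n = 67: C(67, 9) = 42757703560; 42757703560 < 34359738368? NO
  n = 68: C(68, 9) = 49280065120; 49280065120 < 34359738368? NO
The largest n with C(n, 9) < 34359738368 is n = 65 (where E[X] = 3995843735/4294967296 ≈ 0.93035). Hence R(9, 9) > 65, i.e. R(9, 9) ≥ 66.

Largest n = 65; hence R(9, 9) > 65.


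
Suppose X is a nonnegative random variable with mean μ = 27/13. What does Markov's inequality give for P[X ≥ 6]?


μ = E[X] = 27/13, a = 6.
Markov: P[X ≥ 6] ≤ μ/a = (27/13)/6 = 9/26.
Numerically: ≈ 0.346.
(Since a = 6 > μ = 2.077, the bound 9/26 is < 1 and informative.)

P[X ≥ 6] ≤ 9/26 ≈ 0.346.


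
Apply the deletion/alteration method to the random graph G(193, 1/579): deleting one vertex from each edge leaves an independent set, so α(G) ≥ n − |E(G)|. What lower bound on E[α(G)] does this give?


E[|E(G)|] = C(193, 2)·p = 18528 · (1/579) = 32.
E[α(G)] ≥ n − E[|E(G)|] = 193 − 32 = 161.
Numerically: ≈ 161.000000.
(This is only a lower bound; the true E[α(G)] may be larger.)

E[α(G)] ≥ 161 ≈ 161.000000.


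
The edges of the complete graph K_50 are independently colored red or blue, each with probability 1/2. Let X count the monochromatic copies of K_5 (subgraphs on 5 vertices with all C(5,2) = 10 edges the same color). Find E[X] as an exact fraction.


Let X = Σ_S X_S over the C(50, 5) = 2118760 subsets S of size 5, where X_S = 1 if the K_5 on S is monochromatic.
For a fixed S, the K_5 on S has C(5, 2) = 10 edges. P[all 10 edges red] = (1/2)^10, and likewise for blue, so P[monochromatic] = 2·(1/2)^10 = 2^{1 − 10} = 1/512.
By linearity of expectation: E[X] = C(50, 5) · 2^{1 − 10} = 2118760 · 1/512 = 264845/64.
Numerically: E[X] ≈ 4138.203125.

E[X] = C(50,5)·2^(1−C(5,2)) = 264845/64 ≈ 4138.203125.


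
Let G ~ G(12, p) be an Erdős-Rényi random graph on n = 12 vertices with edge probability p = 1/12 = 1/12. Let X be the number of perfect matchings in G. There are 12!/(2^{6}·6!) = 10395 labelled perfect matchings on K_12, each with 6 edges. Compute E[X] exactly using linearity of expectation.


K_12 has 12!/(2^{6}·6!) = 10395 labelled perfect matchings.
For each such perfect matching H, let X_H = 1 if all 6 edges of H are present in G. Then P[X_H = 1] = p^{6} = (1/12)^{6} = 1/2985984.
By linearity: E[X] = Σ_H E[X_H] = 10395 · p^{6} = 10395 · 1/2985984 = 385/110592.
Numerically: E[X] ≈ 0.00348126.

E[X] = 10395 · (1/12)^{6} = 385/110592 ≈ 0.00348126.


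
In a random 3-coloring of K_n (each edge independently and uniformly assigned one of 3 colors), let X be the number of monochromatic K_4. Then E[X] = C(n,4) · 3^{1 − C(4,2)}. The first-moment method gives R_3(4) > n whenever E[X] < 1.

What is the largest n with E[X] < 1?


We need C(n, 4) · 3^{1 − 6} < 1, i.e. C(n, 4) < 3^{6 − 1} = 243.
Check values of n near the boundary:
  n = 8: C(8, 4) = 70; 70 < 243? YES
  n = 9: C(9, 4) = 126; 126 < 243? YES
  n = 10: C(10, 4) = 210; 210 < 243? YES
  n = 11: C(11, 4) = 330; 330 < 243? NO
The largest n with C(n, 4) < 243 is n = 10 (where E[X] = 70/81 ≈ 0.864198). Hence R_3(4) > 10, i.e. R_3(4) ≥ 11.

Largest n = 10; hence R_3(4) > 10.


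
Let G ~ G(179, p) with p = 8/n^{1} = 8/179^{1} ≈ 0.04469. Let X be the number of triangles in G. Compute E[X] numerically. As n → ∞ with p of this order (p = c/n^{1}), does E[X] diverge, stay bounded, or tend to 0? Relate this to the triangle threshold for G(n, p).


Number of potential triangles: C(179, 3) = 939929.
Each occurs with probability p³ ≈ (0.04469)³ ≈ 8.927110e-05.
By linearity: E[X] = C(179, 3)·p³ ≈ 939929 · 8.927110e-05 ≈ 83.9085.
Here α = 1, so p = 8/n is exactly at the triangle threshold p ~ 1/n. Asymptotically E[X] → c³/6 = 8³/6 = 256/3 ≈ 85.3333, a bounded constant. In this regime the triangle count is asymptotically Poisson(c³/6).

E[X] ≈ 83.9085; in regime p = Θ(1/n^{1}) E[X] stays bounded (at the triangle threshold p ~ 1/n).


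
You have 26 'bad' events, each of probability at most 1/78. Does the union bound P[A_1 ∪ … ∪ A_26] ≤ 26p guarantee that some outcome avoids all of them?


Union bound: P[∪_{i=1}^{26} A_i] ≤ Σ_i P[A_i] ≤ 26·p = 26·(1/78) = 1/3.
Numerically: 1/3 ≈ 0.333333.
Is 1/3 < 1? YES.
Since P[∪ A_i] ≤ 1/3 < 1, the complement has P[∩ A_i^c] ≥ 1 − 1/3 = 2/3 > 0, so some outcome avoids every A_i.

26·p = 1/3 ≈ 0.333333; existence CERTIFIED by the union bound.


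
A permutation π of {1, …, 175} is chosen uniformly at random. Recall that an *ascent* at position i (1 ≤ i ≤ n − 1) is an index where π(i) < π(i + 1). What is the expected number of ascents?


Write X = Σ X_I over i = 1, …, 174, with X_I the indicator of one ascent.
There are 174 indicators.
For each fixed i, the pair (π(i), π(i+1)) is a uniformly random ordered pair of distinct values from {1, …, 175}; by symmetry P[π(i) < π(i+1)] = 1/2.
By linearity: E[X] = 174 · (1/2) = (175 − 1) · (1/2) = 87 ≈ 87.0000.

E[X] = 87 = 87.0000.


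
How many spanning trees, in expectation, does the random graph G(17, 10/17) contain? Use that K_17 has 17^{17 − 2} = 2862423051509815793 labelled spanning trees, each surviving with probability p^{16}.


K_17 has 17^{17 − 2} = 2862423051509815793 labelled spanning trees.
For each such spanning tree H, let X_H = 1 if all 16 edges of H are present in G. Then P[X_H = 1] = p^{16} = (10/17)^{16} = 10000000000000000/48661191875666868481.
Summing the indicators: E[X] = Σ_H E[X_H] = 2862423051509815793 · p^{16} = 2862423051509815793 · 10000000000000000/48661191875666868481 = 10000000000000000/17.
Numerically: E[X] ≈ 5.88235e+14.

E[X] = 2862423051509815793 · (10/17)^{16} = 10000000000000000/17 ≈ 5.88235e+14.


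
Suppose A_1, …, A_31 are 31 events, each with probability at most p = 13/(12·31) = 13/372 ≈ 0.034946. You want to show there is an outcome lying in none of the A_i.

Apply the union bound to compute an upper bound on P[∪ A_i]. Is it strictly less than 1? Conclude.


Union bound: P[∪_{i=1}^{31} A_i] ≤ Σ_i P[A_i] ≤ 31·p = 31·(13/372) = 13/12.
Numerically: 13/12 ≈ 1.083333.
Is 13/12 < 1? NO.
Since the bound 13/12 is ≥ 1, the union bound is uninformative here; it does NOT by itself certify existence.

31·p = 13/12 ≈ 1.083333; existence NOT certified by the union bound.


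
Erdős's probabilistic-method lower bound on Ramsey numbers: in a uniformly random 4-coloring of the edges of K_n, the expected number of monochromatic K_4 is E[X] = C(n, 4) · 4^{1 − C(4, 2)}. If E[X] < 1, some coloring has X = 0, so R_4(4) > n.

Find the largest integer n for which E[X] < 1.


We need C(n, 4) · 4^{1 − 6} < 1, i.e. C(n, 4) < 4^{6 − 1} = 1024.
Check values of n near the boundary:
  n = 10: C(10, 4) = 210; 210 < 1024? YES
  n = 11: C(11, 4) = 330; 330 < 1024? YES
  n = 12: C(12, 4) = 495; 495 < 1024? YES
  n = 13: C(13, 4) = 715; 715 < 1024? YES
  n = 14: C(14, 4) = 1001; 1001 < 1024? YES
  n = 15: C(15, 4) = 1365; 1365 < 1024? NO
  n = 16: C(16, 4) = 1820; 1820 < 1024? NO
  n = 17: C(17, 4) = 2380; 2380 < 1024? NO
The largest n with C(n, 4) < 1024 is n = 14 (where E[X] = 1001/1024 ≈ 0.97754). Hence R_4(4) > 14, i.e. R_4(4) ≥ 15.

Largest n = 14; hence R_4(4) > 14.


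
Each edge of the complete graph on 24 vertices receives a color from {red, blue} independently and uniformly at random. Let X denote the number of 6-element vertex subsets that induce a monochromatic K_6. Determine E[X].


Let X = Σ_S X_S over the C(24, 6) = 134596 subsets S of size 6, where X_S = 1 if the K_6 on S is monochromatic.
For a fixed S, the K_6 on S has C(6, 2) = 15 edges. P[all 15 edges red] = (1/2)^15, and likewise for blue, so P[monochromatic] = 2·(1/2)^15 = 2^{1 − 15} = 1/16384.
By linearity of expectation: E[X] = C(24, 6) · 2^{1 − 15} = 134596 · 1/16384 = 33649/4096.
Numerically: E[X] ≈ 8.2151.

E[X] = C(24,6)·2^(1−C(6,2)) = 33649/4096 ≈ 8.2151.


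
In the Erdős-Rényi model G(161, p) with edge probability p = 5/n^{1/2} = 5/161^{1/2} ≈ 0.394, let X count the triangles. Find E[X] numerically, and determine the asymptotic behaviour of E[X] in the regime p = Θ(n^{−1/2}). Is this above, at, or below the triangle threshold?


Number of potential triangles: C(161, 3) = 682640.
Each occurs with probability p³ ≈ (0.394)³ ≈ 6.11887e-02.
By linearity: E[X] = C(161, 3)·p³ ≈ 682640 · 6.11887e-02 ≈ 41769.852.
Since α = 1/2 < 1, p = c/n^{1/2} ≫ 1/n is above the triangle threshold p ~ 1/n. Asymptotically E[X] ~ (c³/6)·n^{3(1−α)} = (5³/6)·n^{1.5} → ∞; triangles are abundant w.h.p.

E[X] ≈ 41769.852; in regime p = Θ(1/n^{1/2}) E[X] diverges (above the triangle threshold p ~ 1/n).


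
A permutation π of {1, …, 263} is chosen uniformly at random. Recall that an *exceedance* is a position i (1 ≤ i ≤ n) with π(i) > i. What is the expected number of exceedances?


Write X = Σ_{i=1}^{263} X_i, where X_i = 1_{π(i) > i}.
For each fixed i, π(i) is uniform over {1, …, 263} (marginal of a uniform permutation), so P[π(i) > i] = (n − i)/n. Summing: Σ_{i=1}^{263} (n − i)/n = (0 + 1 + … + 262)/263 = 263(263 − 1)/(2·263) = (263 − 1)/2.
Hence E[X] = Σ_{i=1}^{263} (263 − i)/263 = 131 ≈ 131.0000.

E[X] = 131 = 131.0000.


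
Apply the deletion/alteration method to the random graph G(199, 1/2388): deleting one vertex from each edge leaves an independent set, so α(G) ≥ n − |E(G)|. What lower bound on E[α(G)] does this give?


E[|E(G)|] = C(199, 2)·p = 19701 · (1/2388) = 33/4.
E[α(G)] ≥ n − E[|E(G)|] = 199 − 33/4 = 763/4.
Numerically: ≈ 190.750.
(This is only a lower bound; the true E[α(G)] may be larger.)

E[α(G)] ≥ 763/4 ≈ 190.750.


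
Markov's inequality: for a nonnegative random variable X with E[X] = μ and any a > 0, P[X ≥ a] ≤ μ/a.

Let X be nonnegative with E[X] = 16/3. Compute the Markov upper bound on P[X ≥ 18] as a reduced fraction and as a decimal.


μ = E[X] = 16/3, a = 18.
Markov: P[X ≥ 18] ≤ μ/a = (16/3)/18 = 8/27.
Numerically: ≈ 0.29630.
(Since a = 18 > μ = 5.33333, the bound 8/27 is < 1 and informative.)

P[X ≥ 18] ≤ 8/27 ≈ 0.29630.


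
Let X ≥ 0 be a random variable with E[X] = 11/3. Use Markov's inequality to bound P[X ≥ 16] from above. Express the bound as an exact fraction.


μ = E[X] = 11/3, a = 16.
Markov: P[X ≥ 16] ≤ μ/a = (11/3)/16 = 11/48.
Numerically: ≈ 0.2292.
(Since a = 16 > μ = 3.6667, the bound 11/48 is < 1 and informative.)

P[X ≥ 16] ≤ 11/48 ≈ 0.2292.


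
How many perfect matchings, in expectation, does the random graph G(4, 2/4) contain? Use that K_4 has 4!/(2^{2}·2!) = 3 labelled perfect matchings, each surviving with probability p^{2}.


K_4 has 4!/(2^{2}·2!) = 3 labelled perfect matchings.
For each such perfect matching H, let X_H = 1 if all 2 edges of H are present in G. Then P[X_H = 1] = p^{2} = (1/2)^{2} = 1/4.
Summing the indicators: E[X] = Σ_H E[X_H] = 3 · p^{2} = 3 · 1/4 = 3/4.
Numerically: E[X] ≈ 0.75.

E[X] = 3 · (1/2)^{2} = 3/4 ≈ 0.75.


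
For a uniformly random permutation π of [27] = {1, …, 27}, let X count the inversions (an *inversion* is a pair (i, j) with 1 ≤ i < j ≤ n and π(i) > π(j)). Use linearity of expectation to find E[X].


Write X = Σ X_I over the C(27, 2) = 351 pairs i < j, with X_I the indicator of one inversion.
There are 351 indicators.
For each fixed pair i < j, the values π(i) and π(j) are two distinct elements of {1, …, 27} in uniformly random order; by symmetry P[π(i) > π(j)] = 1/2.
By linearity: E[X] = 351 · (1/2) = C(27, 2) · (1/2) = 351/2 = 351/2 ≈ 175.500.

E[X] = 351/2 = 175.500.


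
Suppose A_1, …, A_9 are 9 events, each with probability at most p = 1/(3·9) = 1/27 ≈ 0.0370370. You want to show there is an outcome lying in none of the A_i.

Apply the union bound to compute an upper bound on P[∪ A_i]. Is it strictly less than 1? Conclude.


Union bound: P[∪_{i=1}^{9} A_i] ≤ Σ_i P[A_i] ≤ 9·p = 9·(1/27) = 1/3.
Numerically: 1/3 ≈ 0.3333333.
Is 1/3 < 1? YES.
Since P[∪ A_i] ≤ 1/3 < 1, the complement has P[∩ A_i^c] ≥ 1 − 1/3 = 2/3 > 0, so some outcome avoids every A_i.

9·p = 1/3 ≈ 0.3333333; existence CERTIFIED by the union bound.


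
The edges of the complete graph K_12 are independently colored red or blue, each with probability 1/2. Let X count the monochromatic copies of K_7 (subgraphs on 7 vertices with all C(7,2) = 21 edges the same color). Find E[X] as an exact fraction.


Let X = Σ_S X_S over the C(12, 7) = 792 subsets S of size 7, where X_S = 1 if the K_7 on S is monochromatic.
For a fixed S, the K_7 on S has C(7, 2) = 21 edges. P[all 21 edges red] = (1/2)^21, and likewise for blue, so P[monochromatic] = 2·(1/2)^21 = 2^{1 − 21} = 1/1048576.
Summing: E[X] = C(12, 7) · 2^{1 − 21} = 792 · 1/1048576 = 99/131072.
Numerically: E[X] ≈ 0.0008.

E[X] = C(12,7)·2^(1−C(7,2)) = 99/131072 ≈ 0.0008.


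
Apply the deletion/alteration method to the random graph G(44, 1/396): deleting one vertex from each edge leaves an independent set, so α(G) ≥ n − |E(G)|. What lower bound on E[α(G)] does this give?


E[|E(G)|] = C(44, 2)·p = 946 · (1/396) = 43/18.
E[α(G)] ≥ n − E[|E(G)|] = 44 − 43/18 = 749/18.
Numerically: ≈ 41.61111.
(This is only a lower bound; the true E[α(G)] may be larger.)

E[α(G)] ≥ 749/18 ≈ 41.61111.


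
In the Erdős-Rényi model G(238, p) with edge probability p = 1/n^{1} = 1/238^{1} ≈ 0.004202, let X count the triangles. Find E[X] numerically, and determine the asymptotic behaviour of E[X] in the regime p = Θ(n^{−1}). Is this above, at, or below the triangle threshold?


Number of potential triangles: C(238, 3) = 2218636.
Each occurs with probability p³ ≈ (0.004202)³ ≈ 7.417698e-08.
By linearity: E[X] = C(238, 3)·p³ ≈ 2218636 · 7.417698e-08 ≈ 0.1646.
Here α = 1, so p = 1/n is exactly at the triangle threshold p ~ 1/n. Asymptotically E[X] → c³/6 = 1³/6 = 1/6 ≈ 0.1667, a bounded constant. In this regime the triangle count is asymptotically Poisson(c³/6).

E[X] ≈ 0.1646; in regime p = Θ(1/n^{1}) E[X] stays bounded (at the triangle threshold p ~ 1/n).


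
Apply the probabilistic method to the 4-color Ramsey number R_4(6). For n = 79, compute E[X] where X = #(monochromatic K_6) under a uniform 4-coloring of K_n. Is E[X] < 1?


E[X] = C(79, 6) · 4^{1 − 15} = 277962685 · 4^{−14} = 277962685/268435456.
As a reduced fraction: E[X] = 277962685/268435456 ≈ 1.03549.
Is E[X] < 1? NO.
Since E[X] ≥ 1, the first-moment bound is inconclusive at n = 79; it does NOT by itself certify R_4(6) > 79.

E[X] = 277962685/268435456 ≈ 1.03549; E[X] ≥ 1; first-moment method inconclusive here.


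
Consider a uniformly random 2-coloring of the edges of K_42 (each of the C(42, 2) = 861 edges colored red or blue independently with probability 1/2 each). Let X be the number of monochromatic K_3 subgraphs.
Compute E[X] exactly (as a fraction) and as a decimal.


Let X = Σ_S X_S over the C(42, 3) = 11480 subsets S of size 3, where X_S = 1 if the K_3 on S is monochromatic.
For a fixed S, the K_3 on S has C(3, 2) = 3 edges. P[all 3 edges red] = (1/2)^3, and likewise for blue, so P[monochromatic] = 2·(1/2)^3 = 2^{1 − 3} = 1/4.
By linearity: E[X] = C(42, 3) · 2^{1 − 3} = 11480 · 1/4 = 2870.
Numerically: E[X] ≈ 2870.00000.

E[X] = C(42,3)·2^(1−C(3,2)) = 2870 ≈ 2870.00000.


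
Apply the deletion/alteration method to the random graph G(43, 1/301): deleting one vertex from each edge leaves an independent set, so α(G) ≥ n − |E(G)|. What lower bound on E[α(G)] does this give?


E[|E(G)|] = C(43, 2)·p = 903 · (1/301) = 3.
E[α(G)] ≥ n − E[|E(G)|] = 43 − 3 = 40.
Numerically: ≈ 40.000000.
(This is only a lower bound; the true E[α(G)] may be larger.)

E[α(G)] ≥ 40 ≈ 40.000000.


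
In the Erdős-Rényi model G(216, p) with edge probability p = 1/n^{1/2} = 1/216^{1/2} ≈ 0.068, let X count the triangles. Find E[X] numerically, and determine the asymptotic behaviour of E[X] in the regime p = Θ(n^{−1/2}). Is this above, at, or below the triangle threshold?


Number of potential triangles: C(216, 3) = 1656360.
Each occurs with probability p³ ≈ (0.068)³ ≈ 3.15006e-04.
By linearity: E[X] = C(216, 3)·p³ ≈ 1656360 · 3.15006e-04 ≈ 521.764.
Since α = 1/2 < 1, p = c/n^{1/2} ≫ 1/n is above the triangle threshold p ~ 1/n. Asymptotically E[X] ~ (c³/6)·n^{3(1−α)} = (1³/6)·n^{1.5} → ∞; triangles are abundant w.h.p.

E[X] ≈ 521.764; in regime p = Θ(1/n^{1/2}) E[X] diverges (above the triangle threshold p ~ 1/n).


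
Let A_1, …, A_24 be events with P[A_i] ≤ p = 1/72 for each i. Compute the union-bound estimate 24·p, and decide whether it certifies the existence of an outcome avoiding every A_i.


Union bound: P[∪_{i=1}^{24} A_i] ≤ Σ_i P[A_i] ≤ 24·p = 24·(1/72) = 1/3.
Numerically: 1/3 ≈ 0.3333.
Is 1/3 < 1? YES.
Since P[∪ A_i] ≤ 1/3 < 1, the complement has P[∩ A_i^c] ≥ 1 − 1/3 = 2/3 > 0, so some outcome avoids every A_i.

24·p = 1/3 ≈ 0.3333; existence CERTIFIED by the union bound.


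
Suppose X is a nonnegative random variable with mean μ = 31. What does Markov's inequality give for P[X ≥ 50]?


μ = E[X] = 31, a = 50.
Markov: P[X ≥ 50] ≤ μ/a = (31)/50 = 31/50.
Numerically: ≈ 0.6200.
(Since a = 50 > μ = 31.0000, the bound 31/50 is < 1 and informative.)

P[X ≥ 50] ≤ 31/50 ≈ 0.6200.


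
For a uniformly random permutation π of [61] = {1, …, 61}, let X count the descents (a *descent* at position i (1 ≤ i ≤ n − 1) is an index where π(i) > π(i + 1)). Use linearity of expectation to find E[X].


Write X = Σ X_I over i = 1, …, 60, with X_I the indicator of one descent.
There are 60 indicators.
For each fixed i, the pair (π(i), π(i+1)) is a uniformly random ordered pair of distinct values from {1, …, 61}; by symmetry P[π(i) > π(i+1)] = 1/2.
By linearity: E[X] = 60 · (1/2) = (61 − 1) · (1/2) = 30 ≈ 30.000000.

E[X] = 30 = 30.000000.


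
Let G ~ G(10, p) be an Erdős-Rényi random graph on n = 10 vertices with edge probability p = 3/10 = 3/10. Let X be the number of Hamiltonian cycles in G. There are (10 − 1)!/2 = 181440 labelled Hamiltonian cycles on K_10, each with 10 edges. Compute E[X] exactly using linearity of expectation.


K_10 has (10 − 1)!/2 = 181440 labelled Hamiltonian cycles.
For each such Hamiltonian cycle H, let X_H = 1 if all 10 edges of H are present in G. Then P[X_H = 1] = p^{10} = (3/10)^{10} = 59049/10000000000.
By linearity of expectation: E[X] = Σ_H E[X_H] = 181440 · p^{10} = 181440 · 59049/10000000000 = 33480783/31250000.
Numerically: E[X] ≈ 1.0714.

E[X] = 181440 · (3/10)^{10} = 33480783/31250000 ≈ 1.0714.


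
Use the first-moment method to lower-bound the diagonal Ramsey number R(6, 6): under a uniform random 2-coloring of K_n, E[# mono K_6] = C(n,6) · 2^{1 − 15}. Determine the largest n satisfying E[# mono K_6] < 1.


We need C(n, 6) · 2^{1 − 15} < 1, i.e. C(n, 6) < 2^{15 − 1} = 16384.
Check values of n near the boundary:
  n = 16: C(16, 6) = 8008; 8008 < 16384? YES
  n = 17: C(17, 6) = 12376; 12376 < 16384? YES
  n = 18: C(18, 6) = 18564; 18564 < 16384? NO
  n = 19: C(19, 6) = 27132; 27132 < 16384? NO
The largest n with C(n, 6) < 16384 is n = 17 (where E[X] = 1547/2048 ≈ 0.755371). Hence R(6, 6) > 17, i.e. R(6, 6) ≥ 18.

Largest n = 17; hence R(6, 6) > 17.


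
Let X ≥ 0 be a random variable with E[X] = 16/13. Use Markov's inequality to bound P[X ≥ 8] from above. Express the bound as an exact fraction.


μ = E[X] = 16/13, a = 8.
Markov: P[X ≥ 8] ≤ μ/a = (16/13)/8 = 2/13.
Numerically: ≈ 0.15385.
(Since a = 8 > μ = 1.23077, the bound 2/13 is < 1 and informative.)

P[X ≥ 8] ≤ 2/13 ≈ 0.15385.


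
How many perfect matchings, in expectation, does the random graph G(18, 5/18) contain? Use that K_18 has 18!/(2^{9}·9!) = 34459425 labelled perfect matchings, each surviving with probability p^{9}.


K_18 has 18!/(2^{9}·9!) = 34459425 labelled perfect matchings.
For each such perfect matching H, let X_H = 1 if all 9 edges of H are present in G. Then P[X_H = 1] = p^{9} = (5/18)^{9} = 1953125/198359290368.
By linearity: E[X] = Σ_H E[X_H] = 34459425 · p^{9} = 34459425 · 1953125/198359290368 = 830908203125/2448880128.
Numerically: E[X] ≈ 339.3.

E[X] = 34459425 · (5/18)^{9} = 830908203125/2448880128 ≈ 339.3.


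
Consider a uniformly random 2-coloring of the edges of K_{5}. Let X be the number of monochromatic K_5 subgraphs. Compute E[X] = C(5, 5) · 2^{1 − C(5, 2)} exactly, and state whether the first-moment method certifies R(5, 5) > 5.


E[X] = C(5, 5) · 2^{1 − 10} = 1 · 2^{−9} = 1/512.
As a reduced fraction: E[X] = 1/512 ≈ 0.00195.
Is E[X] < 1? YES.
Since E[X] < 1, there exists a 2-coloring of K_{5} with no monochromatic K_5; hence R(5, 5) > 5.

E[X] = 1/512 ≈ 0.00195; E[X] < 1, so R(5, 5) > 5.


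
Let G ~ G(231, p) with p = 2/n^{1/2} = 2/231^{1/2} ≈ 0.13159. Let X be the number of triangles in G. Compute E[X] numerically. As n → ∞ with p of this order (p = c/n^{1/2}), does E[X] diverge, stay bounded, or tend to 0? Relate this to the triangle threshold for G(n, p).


Number of potential triangles: C(231, 3) = 2027795.
Each occurs with probability p³ ≈ (0.13159)³ ≈ 2.27862059e-03.
By linearity: E[X] = C(231, 3)·p³ ≈ 2027795 · 2.27862059e-03 ≈ 4620.575436.
Since α = 1/2 < 1, p = c/n^{1/2} ≫ 1/n is above the triangle threshold p ~ 1/n. Asymptotically E[X] ~ (c³/6)·n^{3(1−α)} = (2³/6)·n^{1.5} → ∞; triangles are abundant w.h.p.

E[X] ≈ 4620.575436; in regime p = Θ(1/n^{1/2}) E[X] diverges (above the triangle threshold p ~ 1/n).


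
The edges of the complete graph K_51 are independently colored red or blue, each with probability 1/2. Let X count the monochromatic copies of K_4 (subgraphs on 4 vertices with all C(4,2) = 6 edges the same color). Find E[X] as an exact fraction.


Let X = Σ_S X_S over the C(51, 4) = 249900 subsets S of size 4, where X_S = 1 if the K_4 on S is monochromatic.
For a fixed S, the K_4 on S has C(4, 2) = 6 edges. P[all 6 edges red] = (1/2)^6, and likewise for blue, so P[monochromatic] = 2·(1/2)^6 = 2^{1 − 6} = 1/32.
By linearity: E[X] = C(51, 4) · 2^{1 − 6} = 249900 · 1/32 = 62475/8.
Numerically: E[X] ≈ 7809.375000.

E[X] = C(51,4)·2^(1−C(4,2)) = 62475/8 ≈ 7809.375000.


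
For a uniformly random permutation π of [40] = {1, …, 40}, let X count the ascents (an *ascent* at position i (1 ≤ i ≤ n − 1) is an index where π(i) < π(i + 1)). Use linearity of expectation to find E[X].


Write X = Σ X_I over i = 1, …, 39, with X_I the indicator of one ascent.
There are 39 indicators.
For each fixed i, the pair (π(i), π(i+1)) is a uniformly random ordered pair of distinct values from {1, …, 40}; by symmetry P[π(i) < π(i+1)] = 1/2.
By linearity: E[X] = 39 · (1/2) = (40 − 1) · (1/2) = 39/2 ≈ 19.5000.

E[X] = 39/2 = 19.5000.


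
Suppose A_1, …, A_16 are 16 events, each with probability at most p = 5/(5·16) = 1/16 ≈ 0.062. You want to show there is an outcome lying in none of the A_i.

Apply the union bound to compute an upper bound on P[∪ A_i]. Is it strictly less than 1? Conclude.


Union bound: P[∪_{i=1}^{16} A_i] ≤ Σ_i P[A_i] ≤ 16·p = 16·(1/16) = 1.
Numerically: 1 ≈ 1.000.
Is 1 < 1? NO.
Since the bound 1 is ≥ 1, the union bound is uninformative here; it does NOT by itself certify existence.

16·p = 1 ≈ 1.000; existence NOT certified by the union bound.


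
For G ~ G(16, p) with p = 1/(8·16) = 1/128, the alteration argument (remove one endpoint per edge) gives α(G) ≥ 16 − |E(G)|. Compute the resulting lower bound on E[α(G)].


E[|E(G)|] = C(16, 2)·p = 120 · (1/128) = 15/16.
E[α(G)] ≥ n − E[|E(G)|] = 16 − 15/16 = 241/16.
Numerically: ≈ 15.06250.
(This is only a lower bound; the true E[α(G)] may be larger.)

E[α(G)] ≥ 241/16 ≈ 15.06250.


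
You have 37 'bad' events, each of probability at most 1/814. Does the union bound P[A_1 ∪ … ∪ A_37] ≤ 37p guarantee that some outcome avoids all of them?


Union bound: P[∪_{i=1}^{37} A_i] ≤ Σ_i P[A_i] ≤ 37·p = 37·(1/814) = 1/22.
Numerically: 1/22 ≈ 0.045.
Is 1/22 < 1? YES.
Since P[∪ A_i] ≤ 1/22 < 1, the complement has P[∩ A_i^c] ≥ 1 − 1/22 = 21/22 > 0, so some outcome avoids every A_i.

37·p = 1/22 ≈ 0.045; existence CERTIFIED by the union bound.


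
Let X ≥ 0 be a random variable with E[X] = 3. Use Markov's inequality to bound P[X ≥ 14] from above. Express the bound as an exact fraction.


μ = E[X] = 3, a = 14.
Markov: P[X ≥ 14] ≤ μ/a = (3)/14 = 3/14.
Numerically: ≈ 0.214.
(Since a = 14 > μ = 3.000, the bound 3/14 is < 1 and informative.)

P[X ≥ 14] ≤ 3/14 ≈ 0.214.


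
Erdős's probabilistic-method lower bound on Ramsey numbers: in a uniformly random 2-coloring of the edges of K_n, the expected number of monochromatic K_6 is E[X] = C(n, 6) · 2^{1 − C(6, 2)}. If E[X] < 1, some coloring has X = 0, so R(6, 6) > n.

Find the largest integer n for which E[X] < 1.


We need C(n, 6) · 2^{1 − 15} < 1, i.e. C(n, 6) < 2^{15 − 1} = 16384.
Check values of n near the boundary:
  n = 11: C(11, 6) = 462; 462 < 16384? YES
  n = 12: C(12, 6) = 924; 924 < 16384? YES
  n = 13: C(13, 6) = 1716; 1716 < 16384? YES
  n = 14: C(14, 6) = 3003; 3003 < 16384? YES
  n = 15: C(15, 6) = 5005; 5005 < 16384? YES
  n = 16: C(16, 6) = 8008; 8008 < 16384? YES
  n = 17: C(17, 6) = 12376; 12376 < 16384? YES
  n = 18: C(18, 6) = 18564; 18564 < 16384? NO
The largest n with C(n, 6) < 16384 is n = 17 (where E[X] = 1547/2048 ≈ 0.7554). Hence R(6, 6) > 17, i.e. R(6, 6) ≥ 18.

Largest n = 17; hence R(6, 6) > 17.


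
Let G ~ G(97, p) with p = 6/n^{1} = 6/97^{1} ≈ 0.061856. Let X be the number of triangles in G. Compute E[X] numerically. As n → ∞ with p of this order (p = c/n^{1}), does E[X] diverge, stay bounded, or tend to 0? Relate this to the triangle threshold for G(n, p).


Number of potential triangles: C(97, 3) = 147440.
Each occurs with probability p³ ≈ (0.061856)³ ≈ 2.3666746e-04.
By linearity: E[X] = C(97, 3)·p³ ≈ 147440 · 2.3666746e-04 ≈ 34.89425.
Here α = 1, so p = 6/n is exactly at the triangle threshold p ~ 1/n. Asymptotically E[X] → c³/6 = 6³/6 = 36 ≈ 36.00000, a bounded constant. In this regime the triangle count is asymptotically Poisson(c³/6).

E[X] ≈ 34.89425; in regime p = Θ(1/n^{1}) E[X] stays bounded (at the triangle threshold p ~ 1/n).


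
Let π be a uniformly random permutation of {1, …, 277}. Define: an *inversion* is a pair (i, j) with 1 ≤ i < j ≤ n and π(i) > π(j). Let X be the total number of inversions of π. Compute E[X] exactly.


Write X = Σ X_I over the C(277, 2) = 38226 pairs i < j, with X_I the indicator of one inversion.
There are 38226 indicators.
For each fixed pair i < j, the values π(i) and π(j) are two distinct elements of {1, …, 277} in uniformly random order; by symmetry P[π(i) > π(j)] = 1/2.
By linearity: E[X] = 38226 · (1/2) = C(277, 2) · (1/2) = 38226/2 = 19113 ≈ 19113.000000.

E[X] = 19113 = 19113.000000.


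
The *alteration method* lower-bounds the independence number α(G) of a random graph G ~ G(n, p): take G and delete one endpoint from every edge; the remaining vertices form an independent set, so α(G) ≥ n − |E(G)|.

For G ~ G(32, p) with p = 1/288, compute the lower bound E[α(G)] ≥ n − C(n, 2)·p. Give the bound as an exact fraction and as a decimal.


E[|E(G)|] = C(32, 2)·p = 496 · (1/288) = 31/18.
E[α(G)] ≥ n − E[|E(G)|] = 32 − 31/18 = 545/18.
Numerically: ≈ 30.278.
(This is only a lower bound; the true E[α(G)] may be larger.)

E[α(G)] ≥ 545/18 ≈ 30.278.


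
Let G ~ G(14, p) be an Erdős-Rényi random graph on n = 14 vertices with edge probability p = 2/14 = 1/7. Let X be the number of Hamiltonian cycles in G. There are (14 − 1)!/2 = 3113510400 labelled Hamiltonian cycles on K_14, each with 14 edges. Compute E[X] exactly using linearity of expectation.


K_14 has (14 − 1)!/2 = 3113510400 labelled Hamiltonian cycles.
For each such Hamiltonian cycle H, let X_H = 1 if all 14 edges of H are present in G. Then P[X_H = 1] = p^{14} = (1/7)^{14} = 1/678223072849.
Summing the indicators: E[X] = Σ_H E[X_H] = 3113510400 · p^{14} = 3113510400 · 1/678223072849 = 444787200/96889010407.
Numerically: E[X] ≈ 0.00459069.

E[X] = 3113510400 · (1/7)^{14} = 444787200/96889010407 ≈ 0.00459069.


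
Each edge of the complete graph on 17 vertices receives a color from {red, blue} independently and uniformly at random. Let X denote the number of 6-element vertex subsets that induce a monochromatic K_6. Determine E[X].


Let X = Σ_S X_S over the C(17, 6) = 12376 subsets S of size 6, where X_S = 1 if the K_6 on S is monochromatic.
For a fixed S, the K_6 on S has C(6, 2) = 15 edges. P[all 15 edges red] = (1/2)^15, and likewise for blue, so P[monochromatic] = 2·(1/2)^15 = 2^{1 − 15} = 1/16384.
By linearity of expectation: E[X] = C(17, 6) · 2^{1 − 15} = 12376 · 1/16384 = 1547/2048.
Numerically: E[X] ≈ 0.755.

E[X] = C(17,6)·2^(1−C(6,2)) = 1547/2048 ≈ 0.755.


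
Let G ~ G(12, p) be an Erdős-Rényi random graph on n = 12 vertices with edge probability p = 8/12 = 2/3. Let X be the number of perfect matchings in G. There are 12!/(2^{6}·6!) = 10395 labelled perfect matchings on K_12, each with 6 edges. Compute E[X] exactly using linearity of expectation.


K_12 has 12!/(2^{6}·6!) = 10395 labelled perfect matchings.
For each such perfect matching H, let X_H = 1 if all 6 edges of H are present in G. Then P[X_H = 1] = p^{6} = (2/3)^{6} = 64/729.
By linearity: E[X] = Σ_H E[X_H] = 10395 · p^{6} = 10395 · 64/729 = 24640/27.
Numerically: E[X] ≈ 912.593.

E[X] = 10395 · (2/3)^{6} = 24640/27 ≈ 912.593.


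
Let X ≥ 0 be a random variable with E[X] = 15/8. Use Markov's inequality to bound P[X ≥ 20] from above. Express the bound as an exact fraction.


μ = E[X] = 15/8, a = 20.
Markov: P[X ≥ 20] ≤ μ/a = (15/8)/20 = 3/32.
Numerically: ≈ 0.0938.
(Since a = 20 > μ = 1.8750, the bound 3/32 is < 1 and informative.)

P[X ≥ 20] ≤ 3/32 ≈ 0.0938.


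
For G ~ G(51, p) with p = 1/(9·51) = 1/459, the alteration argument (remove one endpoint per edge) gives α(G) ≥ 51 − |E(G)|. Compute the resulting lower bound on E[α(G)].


E[|E(G)|] = C(51, 2)·p = 1275 · (1/459) = 25/9.
E[α(G)] ≥ n − E[|E(G)|] = 51 − 25/9 = 434/9.
Numerically: ≈ 48.222222.
(This is only a lower bound; the true E[α(G)] may be larger.)

E[α(G)] ≥ 434/9 ≈ 48.222222.


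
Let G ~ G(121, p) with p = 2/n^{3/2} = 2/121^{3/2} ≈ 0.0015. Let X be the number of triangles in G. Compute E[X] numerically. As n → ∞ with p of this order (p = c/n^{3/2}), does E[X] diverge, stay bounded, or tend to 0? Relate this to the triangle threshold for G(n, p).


Number of potential triangles: C(121, 3) = 287980.
Each occurs with probability p³ ≈ (0.0015)³ ≈ 3.39278e-09.
By linearity: E[X] = C(121, 3)·p³ ≈ 287980 · 3.39278e-09 ≈ 0.001.
Since α = 3/2 > 1, p = c/n^{3/2} = o(1/n) is below the triangle threshold p ~ 1/n. Asymptotically E[X] ~ (c³/6)·n^{3(1−α)} = (2³/6)·n^{-1.5} → 0, so by Markov's inequality G has no triangles w.h.p.

E[X] ≈ 0.001; in regime p = Θ(1/n^{3/2}) E[X] tends to 0 (below the triangle threshold p ~ 1/n).


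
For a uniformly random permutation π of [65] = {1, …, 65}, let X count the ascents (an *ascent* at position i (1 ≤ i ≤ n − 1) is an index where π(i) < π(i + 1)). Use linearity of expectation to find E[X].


Write X = Σ X_I over i = 1, …, 64, with X_I the indicator of one ascent.
There are 64 indicators.
For each fixed i, the pair (π(i), π(i+1)) is a uniformly random ordered pair of distinct values from {1, …, 65}; by symmetry P[π(i) < π(i+1)] = 1/2.
By linearity: E[X] = 64 · (1/2) = (65 − 1) · (1/2) = 32 ≈ 32.000000.

E[X] = 32 = 32.000000.


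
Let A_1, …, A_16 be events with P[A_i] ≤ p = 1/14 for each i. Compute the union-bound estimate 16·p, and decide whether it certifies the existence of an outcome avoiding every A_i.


Union bound: P[∪_{i=1}^{16} A_i] ≤ Σ_i P[A_i] ≤ 16·p = 16·(1/14) = 8/7.
Numerically: 8/7 ≈ 1.143.
Is 8/7 < 1? NO.
Since the bound 8/7 is ≥ 1, the union bound is uninformative here; it does NOT by itself certify existence.

16·p = 8/7 ≈ 1.143; existence NOT certified by the union bound.


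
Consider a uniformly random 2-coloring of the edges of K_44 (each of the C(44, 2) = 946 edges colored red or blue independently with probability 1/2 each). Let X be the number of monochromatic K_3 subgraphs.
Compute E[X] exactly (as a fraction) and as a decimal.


Let X = Σ_S X_S over the C(44, 3) = 13244 subsets S of size 3, where X_S = 1 if the K_3 on S is monochromatic.
For a fixed S, the K_3 on S has C(3, 2) = 3 edges. P[all 3 edges red] = (1/2)^3, and likewise for blue, so P[monochromatic] = 2·(1/2)^3 = 2^{1 − 3} = 1/4.
By linearity of expectation: E[X] = C(44, 3) · 2^{1 − 3} = 13244 · 1/4 = 3311.
Numerically: E[X] ≈ 3311.000.

E[X] = C(44,3)·2^(1−C(3,2)) = 3311 ≈ 3311.000.


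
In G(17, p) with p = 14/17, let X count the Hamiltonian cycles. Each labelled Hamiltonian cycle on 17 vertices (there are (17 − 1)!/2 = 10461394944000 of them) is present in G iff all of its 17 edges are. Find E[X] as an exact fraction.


K_17 has (17 − 1)!/2 = 10461394944000 labelled Hamiltonian cycles.
For each such Hamiltonian cycle H, let X_H = 1 if all 17 edges of H are present in G. Then P[X_H = 1] = p^{17} = (14/17)^{17} = 30491346729331195904/827240261886336764177.
By linearity of expectation: E[X] = Σ_H E[X_H] = 10461394944000 · p^{17} = 10461394944000 · 30491346729331195904/827240261886336764177 = 318982020509976309331579109376000/827240261886336764177.
Numerically: E[X] ≈ 3.856e+11.

E[X] = 10461394944000 · (14/17)^{17} = 318982020509976309331579109376000/827240261886336764177 ≈ 3.856e+11.
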